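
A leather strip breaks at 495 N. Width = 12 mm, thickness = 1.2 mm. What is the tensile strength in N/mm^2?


Cross-sectional area = 12 x 1.2 = 14.4 mm^2
Tensile strength = 495 / 14.4 = 34.38 N/mm^2


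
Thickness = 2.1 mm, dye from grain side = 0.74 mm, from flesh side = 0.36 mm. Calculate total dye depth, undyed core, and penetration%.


Total dyed = 0.74 + 0.36 = 1.10 mm
Undyed core = 2.1 - 1.10 = 1.00 mm
Penetration = 1.10 / 2.1 x 100 = 52.4%


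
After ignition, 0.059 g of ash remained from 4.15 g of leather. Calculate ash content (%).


Ash% = 0.059 / 4.15 x 100
Ash% = 1.42%


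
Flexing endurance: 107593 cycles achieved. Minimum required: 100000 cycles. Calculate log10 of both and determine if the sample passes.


Achieved: log10 = 5.03
Required: log10 = 5.00
Passes: Yes


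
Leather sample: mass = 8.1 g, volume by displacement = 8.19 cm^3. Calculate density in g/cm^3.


Density = mass / volume
Density = 8.1 / 8.19 = 0.989 g/cm^3


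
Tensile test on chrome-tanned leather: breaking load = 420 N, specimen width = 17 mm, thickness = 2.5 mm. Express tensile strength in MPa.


9.88 MPa

Cross-section = 17 x 2.5 = 42.5 mm^2
TS = 420 / 42.5 = 9.88 MPa
(1 N/mm^2 = 1 MPa)


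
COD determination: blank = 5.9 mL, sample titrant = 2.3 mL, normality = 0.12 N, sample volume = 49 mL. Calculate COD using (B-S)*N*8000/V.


COD = (5.9 - 2.3) x 0.12 x 8000 / 49
COD = 3.6 x 0.12 x 8000 / 49
COD = 70.5 mg/L


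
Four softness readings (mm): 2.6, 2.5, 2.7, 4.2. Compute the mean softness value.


3.00 mm


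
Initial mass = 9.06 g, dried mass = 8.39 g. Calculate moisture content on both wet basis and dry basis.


Moisture lost = 9.06 - 8.39 = 0.67 g
Wet basis MC = 0.67 / 9.06 x 100 = 7.4%
Dry basis MC = 0.67 / 8.39 x 100 = 8.0%


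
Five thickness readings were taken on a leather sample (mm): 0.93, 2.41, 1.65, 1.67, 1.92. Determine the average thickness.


1.72 mm

Sum = 0.93 + 2.41 + 1.65 + 1.67 + 1.92 = 8.58
Average = 8.58 / 5 = 1.72 mm


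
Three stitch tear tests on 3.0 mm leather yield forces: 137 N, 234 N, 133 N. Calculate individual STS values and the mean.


STS1 = 137 / 3.0 = 45.7 N/mm
STS2 = 234 / 3.0 = 78.0 N/mm
STS3 = 133 / 3.0 = 44.3 N/mm
Mean = (45.7 + 78.0 + 44.3) / 3 = 56.0 N/mm


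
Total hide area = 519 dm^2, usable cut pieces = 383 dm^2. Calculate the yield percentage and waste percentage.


Yield = 73.8%
Waste = 26.2%

Yield = 383 / 519 x 100 = 73.8%
Waste = 519 - 383 = 136 dm^2
Waste% = 100 - 73.8 = 26.2%


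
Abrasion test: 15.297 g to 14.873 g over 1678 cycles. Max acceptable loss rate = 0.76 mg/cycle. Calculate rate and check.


Rate = 0.253 mg/cycle
Passes: Yes


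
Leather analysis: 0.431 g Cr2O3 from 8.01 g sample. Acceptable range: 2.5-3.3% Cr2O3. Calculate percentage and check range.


Cr2O3 = 5.38%
Within range: No


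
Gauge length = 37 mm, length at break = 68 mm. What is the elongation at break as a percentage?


83.8%

Extension = 68 - 37 = 31 mm
Elongation = 31 / 37 x 100 = 83.8%


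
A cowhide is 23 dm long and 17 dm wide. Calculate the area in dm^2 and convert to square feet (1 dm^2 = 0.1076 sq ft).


Area = 23 x 17 = 391 dm^2
Conversion: 391 x 0.1076 = 42.07 sq ft


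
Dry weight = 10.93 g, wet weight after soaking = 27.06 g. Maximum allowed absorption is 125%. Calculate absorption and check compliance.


Absorption = 147.6%
Compliant: No

WA = (27.06 - 10.93) / 10.93 x 100 = 147.6%
Maximum allowed: 125%
Compliant: No


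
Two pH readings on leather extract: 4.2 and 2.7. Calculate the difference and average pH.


Difference = |4.2 - 2.7| = 1.5
Average = (4.2 + 2.7) / 2 = 3.45


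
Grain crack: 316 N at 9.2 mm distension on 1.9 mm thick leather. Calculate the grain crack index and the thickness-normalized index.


Crack index = 316 / 9.2 = 34.3 N/mm
Normalized = 34.3 / 1.9 = 18.1 N/mm per mm


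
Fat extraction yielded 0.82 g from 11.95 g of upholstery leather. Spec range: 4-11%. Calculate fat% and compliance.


Fat% = 0.82 / 11.95 x 100 = 6.9%
Spec range: 4-11%
Compliant: Yes


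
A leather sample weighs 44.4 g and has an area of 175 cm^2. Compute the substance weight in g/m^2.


Substance weight = mass / area x 10000
SW = 44.4 / 175 x 10000
SW = 2537.1 g/m^2


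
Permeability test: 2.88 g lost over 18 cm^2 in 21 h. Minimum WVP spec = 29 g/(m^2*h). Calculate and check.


WVP = 76.19 g/(m^2*h)
Meets specification: Yes


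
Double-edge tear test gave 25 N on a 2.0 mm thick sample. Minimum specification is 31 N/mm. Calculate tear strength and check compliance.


Tear strength = 12.5 N/mm
Compliant: No

Tear strength = 25 / 2.0 = 12.5 N/mm
Required minimum = 31 N/mm
Compliant: No


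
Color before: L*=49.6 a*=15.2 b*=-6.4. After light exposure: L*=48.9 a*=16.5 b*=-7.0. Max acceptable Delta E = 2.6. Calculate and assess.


dL = -0.7, da = 1.3, db = -0.6
dE = sqrt((-0.7)^2 + (1.3)^2 + (-0.6)^2) = 1.59
Max = 2.6
Passes: Yes


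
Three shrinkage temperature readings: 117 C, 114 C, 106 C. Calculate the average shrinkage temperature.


112.3 C

Average = (117 + 114 + 106) / 3
Average = 337 / 3 = 112.3 C


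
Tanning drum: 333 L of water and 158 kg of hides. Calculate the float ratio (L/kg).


2.1


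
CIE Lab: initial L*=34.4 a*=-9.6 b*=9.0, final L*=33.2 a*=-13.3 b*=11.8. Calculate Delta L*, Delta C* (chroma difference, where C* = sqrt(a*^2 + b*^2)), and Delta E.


Delta L* = 33.2 - 34.4 = -1.2
C1* = sqrt((-9.6)^2 + (9.0)^2) = 13.159
C2* = sqrt((-13.3)^2 + (11.8)^2) = 17.780
Delta C* = 17.780 - 13.159 = 4.62
Delta E = sqrt((-1.2)^2 + (-3.7)^2 + (2.8)^2) = 4.79


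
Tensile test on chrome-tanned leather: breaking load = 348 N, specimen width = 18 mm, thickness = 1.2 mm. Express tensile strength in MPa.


16.11 MPa

Cross-section = 18 x 1.2 = 21.6 mm^2
TS = 348 / 21.6 = 16.11 MPa
(1 N/mm^2 = 1 MPa)


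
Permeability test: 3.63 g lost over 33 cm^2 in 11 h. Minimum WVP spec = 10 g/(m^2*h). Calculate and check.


WVP = 100.00 g/(m^2*h)
Meets specification: Yes

WVP = 3.63 / (33 x 11) x 10000 = 100.00 g/(m^2*h)
Minimum: 10 g/(m^2*h)
Meets spec: Yes


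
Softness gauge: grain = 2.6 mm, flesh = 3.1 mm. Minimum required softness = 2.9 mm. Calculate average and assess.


Average = (2.6 + 3.1) / 2 = 2.85 mm
Minimum = 2.9 mm
Meets requirement: No


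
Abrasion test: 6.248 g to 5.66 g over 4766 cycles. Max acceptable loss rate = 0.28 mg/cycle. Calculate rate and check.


Rate = 0.123 mg/cycle
Passes: Yes


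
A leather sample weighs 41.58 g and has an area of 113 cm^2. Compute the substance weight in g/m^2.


3679.6 g/m^2


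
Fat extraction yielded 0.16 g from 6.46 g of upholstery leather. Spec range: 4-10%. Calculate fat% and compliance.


Fat% = 0.16 / 6.46 x 100 = 2.5%
Spec range: 4-10%
Compliant: No


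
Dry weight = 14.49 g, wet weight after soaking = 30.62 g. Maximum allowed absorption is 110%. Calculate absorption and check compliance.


Absorption = 111.3%
Compliant: No


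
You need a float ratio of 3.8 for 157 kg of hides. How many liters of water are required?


596.6 L

Water = hide weight x target ratio
Water = 157 x 3.8 = 596.6 L


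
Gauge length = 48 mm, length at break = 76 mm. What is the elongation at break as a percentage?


58.3%

Extension = 76 - 48 = 28 mm
Elongation = 28 / 48 x 100 = 58.3%


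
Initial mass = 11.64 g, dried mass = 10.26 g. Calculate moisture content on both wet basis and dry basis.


Moisture lost = 11.64 - 10.26 = 1.38 g
Wet basis MC = 1.38 / 11.64 x 100 = 11.9%
Dry basis MC = 1.38 / 10.26 x 100 = 13.5%


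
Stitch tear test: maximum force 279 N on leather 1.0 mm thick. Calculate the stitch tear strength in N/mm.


Stitch tear strength = force / thickness
STS = 279 / 1.0 = 279.0 N/mm


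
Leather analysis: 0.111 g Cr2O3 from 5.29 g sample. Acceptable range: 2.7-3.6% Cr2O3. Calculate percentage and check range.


Cr2O3% = 0.111 / 5.29 x 100 = 2.10%
Acceptable range: 2.7 to 3.6%
Within range: No


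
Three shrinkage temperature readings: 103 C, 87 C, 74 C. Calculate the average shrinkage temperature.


Average = (103 + 87 + 74) / 3
Average = 264 / 3 = 88.0 C


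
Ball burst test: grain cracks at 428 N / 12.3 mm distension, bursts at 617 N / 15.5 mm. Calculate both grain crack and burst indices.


Crack index = 34.8 N/mm
Burst index = 39.8 N/mm

Crack index = 428 / 12.3 = 34.8 N/mm
Burst index = 617 / 15.5 = 39.8 N/mm


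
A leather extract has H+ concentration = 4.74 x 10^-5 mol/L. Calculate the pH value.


pH = 4.32

pH = -log10[H+]
pH = -log10(4.74 x 10^-5) = 4.32


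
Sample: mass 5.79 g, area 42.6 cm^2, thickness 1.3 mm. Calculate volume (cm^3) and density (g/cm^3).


Thickness in cm = 1.3 / 10 = 0.13 cm
Volume = 42.6 x 0.13 = 5.538 cm^3
Density = 5.79 / 5.538 = 1.046 g/cm^3


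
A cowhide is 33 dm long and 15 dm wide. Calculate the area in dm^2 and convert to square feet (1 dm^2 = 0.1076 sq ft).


Area = 33 x 15 = 495 dm^2
Conversion: 495 x 0.1076 = 53.26 sq ft


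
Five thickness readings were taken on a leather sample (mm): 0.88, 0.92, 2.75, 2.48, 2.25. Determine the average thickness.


Sum = 0.88 + 0.92 + 2.75 + 2.48 + 2.25 = 9.28
Average = 9.28 / 5 = 1.86 mm


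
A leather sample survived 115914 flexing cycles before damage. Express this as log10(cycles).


log10(115914) = 5.06


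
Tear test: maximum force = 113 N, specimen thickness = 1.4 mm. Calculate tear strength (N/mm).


Tear strength = force / thickness
Tear = 113 / 1.4 = 80.7 N/mm


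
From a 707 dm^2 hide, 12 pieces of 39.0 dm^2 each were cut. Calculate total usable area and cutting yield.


Total usable = 12 x 39.0 = 468.0 dm^2
Yield = 468.0 / 707 x 100 = 66.2%


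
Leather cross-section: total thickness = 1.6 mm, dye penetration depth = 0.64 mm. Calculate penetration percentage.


40.0%


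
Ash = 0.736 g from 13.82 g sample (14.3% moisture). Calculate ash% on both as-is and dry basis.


As-is ash = 5.33%
Dry-basis ash = 6.21%


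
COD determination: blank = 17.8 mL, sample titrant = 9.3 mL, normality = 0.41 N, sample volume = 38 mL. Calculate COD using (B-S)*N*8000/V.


COD = (17.8 - 9.3) x 0.41 x 8000 / 38
COD = 8.5 x 0.41 x 8000 / 38
COD = 733.7 mg/L


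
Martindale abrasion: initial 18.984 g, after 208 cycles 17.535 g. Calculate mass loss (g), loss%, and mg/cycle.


Mass loss = 1.449 g
Loss = 7.63%
Rate = 6.966 mg/cycle


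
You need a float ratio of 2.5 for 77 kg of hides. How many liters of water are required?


Water = hide weight x target ratio
Water = 77 x 2.5 = 192.5 L


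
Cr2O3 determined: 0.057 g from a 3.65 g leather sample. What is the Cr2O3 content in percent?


1.56%

Cr2O3% = 0.057 / 3.65 x 100
Cr2O3% = 1.56%


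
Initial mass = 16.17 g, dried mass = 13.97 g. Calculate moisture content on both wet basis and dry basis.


Wet basis = 13.6%
Dry basis = 15.7%

Moisture lost = 16.17 - 13.97 = 2.20 g
Wet basis MC = 2.20 / 16.17 x 100 = 13.6%
Dry basis MC = 2.20 / 13.97 x 100 = 15.7%


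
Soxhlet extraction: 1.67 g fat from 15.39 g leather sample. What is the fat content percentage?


10.9%

Fat content = 1.67 / 15.39 x 100
Fat = 10.9%


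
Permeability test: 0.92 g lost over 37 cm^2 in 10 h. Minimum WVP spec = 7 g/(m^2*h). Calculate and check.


WVP = 24.86 g/(m^2*h)
Meets specification: Yes

WVP = 0.92 / (37 x 10) x 10000 = 24.86 g/(m^2*h)
Minimum: 7 g/(m^2*h)
Meets spec: Yes


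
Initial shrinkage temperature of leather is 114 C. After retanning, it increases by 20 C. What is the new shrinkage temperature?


New Ts = 114 + 20 = 134 C


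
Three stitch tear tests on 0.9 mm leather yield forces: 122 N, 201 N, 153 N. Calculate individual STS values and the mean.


STS1 = 135.6 N/mm
STS2 = 223.3 N/mm
STS3 = 170.0 N/mm
Mean = 176.3 N/mm


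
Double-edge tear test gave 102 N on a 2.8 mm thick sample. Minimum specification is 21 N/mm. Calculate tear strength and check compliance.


Tear strength = 102 / 2.8 = 36.4 N/mm
Required minimum = 21 N/mm
Compliant: Yes


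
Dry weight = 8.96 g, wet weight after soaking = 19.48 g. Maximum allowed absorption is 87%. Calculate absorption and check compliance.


WA = (19.48 - 8.96) / 8.96 x 100 = 117.4%
Maximum allowed: 87%
Compliant: No


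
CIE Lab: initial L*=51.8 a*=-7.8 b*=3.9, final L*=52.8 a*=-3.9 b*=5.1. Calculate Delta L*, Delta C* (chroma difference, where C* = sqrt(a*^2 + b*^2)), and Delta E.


Delta L* = 1.0
Delta C* = -2.30
Delta E = 4.20


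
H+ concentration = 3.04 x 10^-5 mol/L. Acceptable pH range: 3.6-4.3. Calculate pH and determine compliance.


pH = -log10(3.04 x 10^-5) = 4.52
Range: 3.6 to 4.3
Compliant: No


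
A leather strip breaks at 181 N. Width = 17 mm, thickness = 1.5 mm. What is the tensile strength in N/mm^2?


7.10 N/mm^2


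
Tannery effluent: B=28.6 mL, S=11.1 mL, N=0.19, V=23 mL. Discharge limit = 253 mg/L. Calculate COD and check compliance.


COD = 1156.5 mg/L
Compliant: No

COD = (28.6 - 11.1) x 0.19 x 8000 / 23 = 1156.5 mg/L
Limit: 253 mg/L
Compliant: No


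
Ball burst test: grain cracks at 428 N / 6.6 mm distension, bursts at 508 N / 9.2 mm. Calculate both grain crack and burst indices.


Crack index = 428 / 6.6 = 64.8 N/mm
Burst index = 508 / 9.2 = 55.2 N/mm


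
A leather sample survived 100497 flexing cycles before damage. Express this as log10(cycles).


log10(100497) = 5.00


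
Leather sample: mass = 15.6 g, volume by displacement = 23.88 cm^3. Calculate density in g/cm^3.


0.653 g/cm^3


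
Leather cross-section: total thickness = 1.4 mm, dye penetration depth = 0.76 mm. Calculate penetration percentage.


54.3%

Penetration% = 0.76 / 1.4 x 100
Penetration = 54.3%


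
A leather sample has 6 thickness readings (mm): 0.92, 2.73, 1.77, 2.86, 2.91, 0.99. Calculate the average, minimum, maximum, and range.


Sum = 12.18
Average = 12.18 / 6 = 2.03 mm
Minimum = 0.92 mm
Maximum = 2.91 mm
Range = 2.91 - 0.92 = 1.99 mm


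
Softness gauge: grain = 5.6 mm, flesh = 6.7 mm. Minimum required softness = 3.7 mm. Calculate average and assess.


Average = (5.6 + 6.7) / 2 = 6.15 mm
Minimum = 3.7 mm
Meets requirement: Yes


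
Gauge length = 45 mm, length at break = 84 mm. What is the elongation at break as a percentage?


86.7%


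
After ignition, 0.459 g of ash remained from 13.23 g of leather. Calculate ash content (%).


Ash% = 0.459 / 13.23 x 100
Ash% = 3.47%


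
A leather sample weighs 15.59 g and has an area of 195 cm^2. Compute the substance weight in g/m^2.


Substance weight = mass / area x 10000
SW = 15.59 / 195 x 10000
SW = 799.5 g/m^2


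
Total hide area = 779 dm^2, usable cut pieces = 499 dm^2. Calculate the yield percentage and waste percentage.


Yield = 64.1%
Waste = 35.9%


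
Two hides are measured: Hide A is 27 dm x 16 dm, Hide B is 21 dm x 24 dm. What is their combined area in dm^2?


Hide A area = 27 x 16 = 432 dm^2
Hide B area = 21 x 24 = 504 dm^2
Total = 432 + 504 = 936 dm^2


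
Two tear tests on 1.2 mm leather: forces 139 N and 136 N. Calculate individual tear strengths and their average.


Tear 1 = 115.8 N/mm
Tear 2 = 113.3 N/mm
Average = 114.6 N/mm

Tear 1 = 139 / 1.2 = 115.8 N/mm
Tear 2 = 136 / 1.2 = 113.3 N/mm
Average = (115.8 + 113.3) / 2 = 114.6 N/mm


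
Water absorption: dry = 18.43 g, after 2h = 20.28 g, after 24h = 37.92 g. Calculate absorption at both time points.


2h absorption = 10.0%
24h absorption = 105.8%

WA (2h) = (20.28 - 18.43) / 18.43 x 100 = 10.0%
WA (24h) = (37.92 - 18.43) / 18.43 x 100 = 105.8%


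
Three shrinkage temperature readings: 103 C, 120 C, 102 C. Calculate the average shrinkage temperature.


108.3 C


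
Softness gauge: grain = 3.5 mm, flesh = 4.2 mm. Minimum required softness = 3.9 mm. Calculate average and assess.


Average = (3.5 + 4.2) / 2 = 3.85 mm
Minimum = 3.9 mm
Meets requirement: No


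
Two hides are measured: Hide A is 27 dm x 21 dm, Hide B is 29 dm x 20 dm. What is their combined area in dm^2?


Hide A area = 27 x 21 = 567 dm^2
Hide B area = 29 x 20 = 580 dm^2
Total = 567 + 580 = 1147 dm^2


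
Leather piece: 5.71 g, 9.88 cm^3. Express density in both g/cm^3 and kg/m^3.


Density = 5.71 / 9.88 = 0.578 g/cm^3
Convert: 0.578 x 1000 = 578 kg/m^3


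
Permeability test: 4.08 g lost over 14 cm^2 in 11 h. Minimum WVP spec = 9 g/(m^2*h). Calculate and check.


WVP = 4.08 / (14 x 11) x 10000 = 264.94 g/(m^2*h)
Minimum: 9 g/(m^2*h)
Meets spec: Yes


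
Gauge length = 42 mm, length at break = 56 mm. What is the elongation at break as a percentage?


33.3%

Extension = 56 - 42 = 14 mm
Elongation = 14 / 42 x 100 = 33.3%


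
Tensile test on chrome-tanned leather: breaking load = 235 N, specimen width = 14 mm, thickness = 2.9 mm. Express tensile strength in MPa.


5.79 MPa

Cross-section = 14 x 2.9 = 40.6 mm^2
TS = 235 / 40.6 = 5.79 MPa
(1 N/mm^2 = 1 MPa)


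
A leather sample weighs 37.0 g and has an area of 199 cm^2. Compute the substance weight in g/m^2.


Substance weight = mass / area x 10000
SW = 37.0 / 199 x 10000
SW = 1859.3 g/m^2


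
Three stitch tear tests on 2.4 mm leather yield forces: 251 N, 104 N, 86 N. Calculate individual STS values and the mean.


STS1 = 251 / 2.4 = 104.6 N/mm
STS2 = 104 / 2.4 = 43.3 N/mm
STS3 = 86 / 2.4 = 35.8 N/mm
Mean = (104.6 + 43.3 + 35.8) / 3 = 61.2 N/mm


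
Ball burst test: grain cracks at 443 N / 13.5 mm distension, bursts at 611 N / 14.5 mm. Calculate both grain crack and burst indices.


Crack index = 443 / 13.5 = 32.8 N/mm
Burst index = 611 / 14.5 = 42.1 N/mm


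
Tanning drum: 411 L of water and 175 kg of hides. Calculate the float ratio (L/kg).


2.3

Float ratio = water / hide weight
Ratio = 411 / 175 = 2.3


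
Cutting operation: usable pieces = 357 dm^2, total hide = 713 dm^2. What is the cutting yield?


50.1%

Yield = usable / total x 100
Yield = 357 / 713 x 100 = 50.1%


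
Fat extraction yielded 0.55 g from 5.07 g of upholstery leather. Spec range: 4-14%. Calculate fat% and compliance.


Fat% = 0.55 / 5.07 x 100 = 10.8%
Spec range: 4-14%
Compliant: Yes


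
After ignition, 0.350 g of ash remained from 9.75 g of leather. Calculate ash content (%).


Ash% = 0.350 / 9.75 x 100
Ash% = 3.59%


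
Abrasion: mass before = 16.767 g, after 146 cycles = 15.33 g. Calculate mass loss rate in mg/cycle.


Mass loss = 16.767 - 15.33 = 1.437 g
Rate = 1.437 / 146 x 1000 = 9.842 mg/cycle


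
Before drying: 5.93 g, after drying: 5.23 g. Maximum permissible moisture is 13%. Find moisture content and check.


Moisture content = 11.8%
Acceptable: Yes

MC = (5.93 - 5.23) / 5.93 x 100 = 11.8%
Maximum: 13%
Acceptable: Yes


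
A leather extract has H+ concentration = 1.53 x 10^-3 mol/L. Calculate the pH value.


pH = -log10[H+]
pH = -log10(1.53 x 10^-3) = 2.82


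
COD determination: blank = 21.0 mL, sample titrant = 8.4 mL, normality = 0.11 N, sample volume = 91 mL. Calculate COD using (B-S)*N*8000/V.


121.8 mg/L

COD = (21.0 - 8.4) x 0.11 x 8000 / 91
COD = 12.6 x 0.11 x 8000 / 91
COD = 121.8 mg/L


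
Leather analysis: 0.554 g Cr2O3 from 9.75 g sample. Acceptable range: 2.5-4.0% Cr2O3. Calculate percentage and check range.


Cr2O3% = 0.554 / 9.75 x 100 = 5.68%
Acceptable range: 2.5 to 4.0%
Within range: No


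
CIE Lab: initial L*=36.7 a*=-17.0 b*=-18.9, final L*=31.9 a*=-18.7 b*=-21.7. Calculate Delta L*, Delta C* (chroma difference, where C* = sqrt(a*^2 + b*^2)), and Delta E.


Delta L* = -4.8
Delta C* = 3.23
Delta E = 5.81

Delta L* = 31.9 - 36.7 = -4.8
C1* = sqrt((-17.0)^2 + (-18.9)^2) = 25.421
C2* = sqrt((-18.7)^2 + (-21.7)^2) = 28.646
Delta C* = 28.646 - 25.421 = 3.23
Delta E = sqrt((-4.8)^2 + (-1.7)^2 + (-2.8)^2) = 5.81


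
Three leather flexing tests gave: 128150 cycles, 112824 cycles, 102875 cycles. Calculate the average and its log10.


Average = 114616 cycles
log10 = 5.06

Average = (128150 + 112824 + 102875) / 3 = 114616 cycles
log10(114616) = 5.06


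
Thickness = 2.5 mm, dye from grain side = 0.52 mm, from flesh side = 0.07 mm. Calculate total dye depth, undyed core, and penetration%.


Total dyed = 0.59 mm
Undyed core = 1.91 mm
Penetration = 23.6%

Total dyed = 0.52 + 0.07 = 0.59 mm
Undyed core = 2.5 - 0.59 = 1.91 mm
Penetration = 0.59 / 2.5 x 100 = 23.6%


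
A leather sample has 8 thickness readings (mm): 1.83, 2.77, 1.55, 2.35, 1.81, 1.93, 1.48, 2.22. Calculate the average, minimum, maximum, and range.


Average = 1.99 mm
Min = 1.48 mm
Max = 2.77 mm
Range = 1.29 mm

Sum = 15.94
Average = 15.94 / 8 = 1.99 mm
Minimum = 1.48 mm
Maximum = 2.77 mm
Range = 2.77 - 1.48 = 1.29 mm


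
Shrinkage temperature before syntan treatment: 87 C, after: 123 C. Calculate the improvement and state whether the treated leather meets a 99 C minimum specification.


Improvement = 36 C
Meets 99 C spec: Yes


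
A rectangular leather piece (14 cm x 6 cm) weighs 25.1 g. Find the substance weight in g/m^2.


Area = 14 x 6 = 84 cm^2
SW = 25.1 / 84 x 10000 = 2988.1 g/m^2


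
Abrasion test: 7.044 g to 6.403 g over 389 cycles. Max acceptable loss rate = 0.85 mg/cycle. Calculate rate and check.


Loss = 7.044 - 6.403 = 0.641 g
Rate = 0.641 g / 389 cycles x 1000 = 1.648 mg/cycle
Max = 0.85 mg/cycle
Passes: No


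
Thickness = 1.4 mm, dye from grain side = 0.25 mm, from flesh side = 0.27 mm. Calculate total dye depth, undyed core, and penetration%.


Total dyed = 0.52 mm
Undyed core = 0.88 mm
Penetration = 37.1%


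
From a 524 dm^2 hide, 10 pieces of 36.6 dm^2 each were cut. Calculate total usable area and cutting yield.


Usable area = 366.0 dm^2
Yield = 69.8%

Total usable = 10 x 36.6 = 366.0 dm^2
Yield = 366.0 / 524 x 100 = 69.8%


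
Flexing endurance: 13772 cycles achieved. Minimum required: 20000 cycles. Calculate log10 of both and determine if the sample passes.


Achieved: log10 = 4.14
Required: log10 = 4.30
Passes: No

log10(13772) = 4.14
log10(20000) = 4.30
Passes: No


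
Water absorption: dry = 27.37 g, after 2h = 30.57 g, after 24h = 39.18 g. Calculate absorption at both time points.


2h absorption = 11.7%
24h absorption = 43.1%

WA (2h) = (30.57 - 27.37) / 27.37 x 100 = 11.7%
WA (24h) = (39.18 - 27.37) / 27.37 x 100 = 43.1%


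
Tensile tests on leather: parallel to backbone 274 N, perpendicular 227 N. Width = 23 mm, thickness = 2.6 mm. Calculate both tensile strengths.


Area = 23 x 2.6 = 59.8 mm^2
TS (parallel) = 274 / 59.8 = 4.58 N/mm^2
TS (perpendicular) = 227 / 59.8 = 3.80 N/mm^2


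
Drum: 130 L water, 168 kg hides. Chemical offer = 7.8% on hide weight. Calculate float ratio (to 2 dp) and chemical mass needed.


Float ratio = 0.77
Chemical needed = 13.104 kg

Float ratio = 130 / 168 = 0.77
Chemical = 168 x 7.8 / 100 = 13.104 kg


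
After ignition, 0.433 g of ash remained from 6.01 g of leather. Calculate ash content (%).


Ash% = 0.433 / 6.01 x 100
Ash% = 7.20%


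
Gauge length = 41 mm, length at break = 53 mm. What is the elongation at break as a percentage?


29.3%


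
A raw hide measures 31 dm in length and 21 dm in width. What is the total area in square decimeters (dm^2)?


651 dm^2

Area = length x width
Area = 31 x 21 = 651 dm^2


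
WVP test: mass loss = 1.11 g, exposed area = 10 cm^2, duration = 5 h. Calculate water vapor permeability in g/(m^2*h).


222.00 g/(m^2*h)

WVP = mass_loss / (area x time) x 10000
WVP = 1.11 / (10 x 5) x 10000
WVP = 1.11 / 50 x 10000 = 222.00 g/(m^2*h)


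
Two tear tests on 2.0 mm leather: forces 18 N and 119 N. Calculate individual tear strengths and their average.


Tear 1 = 9.0 N/mm
Tear 2 = 59.5 N/mm
Average = 34.3 N/mm


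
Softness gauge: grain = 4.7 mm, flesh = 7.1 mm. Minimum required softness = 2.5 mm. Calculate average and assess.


Average softness = 5.90 mm
Meets requirement: Yes

Average = (4.7 + 7.1) / 2 = 5.90 mm
Minimum = 2.5 mm
Meets requirement: Yes


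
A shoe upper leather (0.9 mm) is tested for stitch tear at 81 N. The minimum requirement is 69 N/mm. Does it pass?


STS = 81 / 0.9 = 90.0 N/mm
Minimum required: 69 N/mm
Passes: Yes


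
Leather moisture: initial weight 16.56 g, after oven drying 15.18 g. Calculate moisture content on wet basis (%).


Moisture = 16.56 - 15.18 = 1.38 g
MC = 1.38 / 16.56 x 100 = 8.3%


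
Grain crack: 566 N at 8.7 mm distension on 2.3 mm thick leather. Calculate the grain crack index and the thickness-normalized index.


Crack index = 566 / 8.7 = 65.1 N/mm
Normalized = 65.1 / 2.3 = 28.3 N/mm per mm


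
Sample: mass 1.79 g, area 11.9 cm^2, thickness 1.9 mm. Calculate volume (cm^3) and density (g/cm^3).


Thickness in cm = 1.9 / 10 = 0.19 cm
Volume = 11.9 x 0.19 = 2.261 cm^3
Density = 1.79 / 2.261 = 0.792 g/cm^3


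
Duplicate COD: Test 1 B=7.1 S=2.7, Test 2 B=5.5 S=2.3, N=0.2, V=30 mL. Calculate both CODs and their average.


COD1 = 234.7 mg/L
COD2 = 170.7 mg/L
Average = 202.7 mg/L

COD1 = (7.1 - 2.7) x 0.2 x 8000 / 30 = 234.7 mg/L
COD2 = (5.5 - 2.3) x 0.2 x 8000 / 30 = 170.7 mg/L
Average = (234.7 + 170.7) / 2 = 202.7 mg/L


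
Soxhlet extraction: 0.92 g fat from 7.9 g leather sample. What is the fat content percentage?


Fat content = 0.92 / 7.9 x 100
Fat = 11.6%


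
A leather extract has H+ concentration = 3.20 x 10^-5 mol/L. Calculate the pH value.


pH = 4.49


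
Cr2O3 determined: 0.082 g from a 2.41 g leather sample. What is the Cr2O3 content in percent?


Cr2O3% = 0.082 / 2.41 x 100
Cr2O3% = 3.40%


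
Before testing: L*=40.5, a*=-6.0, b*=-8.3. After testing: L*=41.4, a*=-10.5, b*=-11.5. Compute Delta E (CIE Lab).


dL = 41.4 - 40.5 = 0.9
da = -10.5 - (-6.0) = -4.5
db = -11.5 - (-8.3) = -3.2
dE = sqrt((0.9)^2 + (-4.5)^2 + (-3.2)^2) = 5.59


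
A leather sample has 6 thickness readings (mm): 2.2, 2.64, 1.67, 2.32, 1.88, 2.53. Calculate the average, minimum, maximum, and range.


Sum = 13.24
Average = 13.24 / 6 = 2.21 mm
Minimum = 1.67 mm
Maximum = 2.64 mm
Range = 2.64 - 1.67 = 0.97 mm


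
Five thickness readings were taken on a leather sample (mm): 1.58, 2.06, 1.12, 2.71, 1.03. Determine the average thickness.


1.70 mm

Sum = 1.58 + 2.06 + 1.12 + 2.71 + 1.03 = 8.50
Average = 8.50 / 5 = 1.70 mm


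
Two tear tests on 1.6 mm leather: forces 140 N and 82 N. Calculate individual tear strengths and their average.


Tear 1 = 87.5 N/mm
Tear 2 = 51.3 N/mm
Average = 69.4 N/mm


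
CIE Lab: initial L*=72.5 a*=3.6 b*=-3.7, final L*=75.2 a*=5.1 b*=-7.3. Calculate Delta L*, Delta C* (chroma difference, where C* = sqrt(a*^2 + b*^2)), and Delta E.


Delta L* = 75.2 - 72.5 = 2.7
C1* = sqrt((3.6)^2 + (-3.7)^2) = 5.162
C2* = sqrt((5.1)^2 + (-7.3)^2) = 8.905
Delta C* = 8.905 - 5.162 = 3.74
Delta E = sqrt((2.7)^2 + (1.5)^2 + (-3.6)^2) = 4.74


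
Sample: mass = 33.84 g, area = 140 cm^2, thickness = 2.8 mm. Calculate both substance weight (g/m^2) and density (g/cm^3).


SW = 33.84 / 140 x 10000 = 2417.1 g/m^2
Volume = 140 x 2.8 / 10 = 39.20 cm^3
Density = 33.84 / 39.20 = 0.863 g/cm^3


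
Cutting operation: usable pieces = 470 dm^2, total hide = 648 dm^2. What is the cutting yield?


Yield = usable / total x 100
Yield = 470 / 648 x 100 = 72.5%


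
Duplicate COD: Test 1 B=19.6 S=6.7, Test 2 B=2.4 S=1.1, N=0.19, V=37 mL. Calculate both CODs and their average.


COD1 = 529.9 mg/L
COD2 = 53.4 mg/L
Average = 291.7 mg/L

COD1 = (19.6 - 6.7) x 0.19 x 8000 / 37 = 529.9 mg/L
COD2 = (2.4 - 1.1) x 0.19 x 8000 / 37 = 53.4 mg/L
Average = (529.9 + 53.4) / 2 = 291.7 mg/L


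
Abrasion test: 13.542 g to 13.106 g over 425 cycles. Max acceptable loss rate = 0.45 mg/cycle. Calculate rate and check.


Rate = 1.026 mg/cycle
Passes: No

Loss = 13.542 - 13.106 = 0.436 g
Rate = 0.436 g / 425 cycles x 1000 = 1.026 mg/cycle
Max = 0.45 mg/cycle
Passes: No


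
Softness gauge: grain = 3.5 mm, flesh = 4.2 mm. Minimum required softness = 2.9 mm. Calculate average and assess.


Average softness = 3.85 mm
Meets requirement: Yes

Average = (3.5 + 4.2) / 2 = 3.85 mm
Minimum = 2.9 mm
Meets requirement: Yes


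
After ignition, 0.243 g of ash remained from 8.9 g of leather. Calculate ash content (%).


2.73%


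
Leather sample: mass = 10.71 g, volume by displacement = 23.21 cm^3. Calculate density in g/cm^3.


Density = mass / volume
Density = 10.71 / 23.21 = 0.461 g/cm^3


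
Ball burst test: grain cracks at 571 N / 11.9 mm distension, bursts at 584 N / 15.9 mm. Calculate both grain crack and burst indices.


Crack index = 571 / 11.9 = 48.0 N/mm
Burst index = 584 / 15.9 = 36.7 N/mm


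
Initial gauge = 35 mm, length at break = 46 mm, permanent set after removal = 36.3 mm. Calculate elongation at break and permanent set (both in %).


Elongation at break = 31.4%
Permanent set = 3.7%

Elongation at break = (46 - 35) / 35 x 100 = 31.4%
Permanent set = (36.3 - 35) / 35 x 100 = 3.7%


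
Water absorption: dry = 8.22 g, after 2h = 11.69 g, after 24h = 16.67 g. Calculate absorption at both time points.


WA (2h) = (11.69 - 8.22) / 8.22 x 100 = 42.2%
WA (24h) = (16.67 - 8.22) / 8.22 x 100 = 102.8%


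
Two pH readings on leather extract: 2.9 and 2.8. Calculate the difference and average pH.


Difference = |2.9 - 2.8| = 0.1
Average = (2.9 + 2.8) / 2 = 2.85


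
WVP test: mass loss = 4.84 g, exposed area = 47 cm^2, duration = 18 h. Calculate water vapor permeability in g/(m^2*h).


57.21 g/(m^2*h)


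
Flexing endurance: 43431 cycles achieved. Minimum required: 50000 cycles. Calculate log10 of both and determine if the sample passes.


log10(43431) = 4.64
log10(50000) = 4.70
Passes: No


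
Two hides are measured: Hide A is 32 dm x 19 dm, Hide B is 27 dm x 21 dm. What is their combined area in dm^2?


1175 dm^2


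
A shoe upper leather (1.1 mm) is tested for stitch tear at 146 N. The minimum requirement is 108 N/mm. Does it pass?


STS = 132.7 N/mm
Passes: Yes


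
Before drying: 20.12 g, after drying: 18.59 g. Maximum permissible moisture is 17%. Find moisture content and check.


Moisture content = 7.6%
Acceptable: Yes


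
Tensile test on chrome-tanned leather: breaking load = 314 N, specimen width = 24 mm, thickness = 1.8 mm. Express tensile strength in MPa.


7.27 MPa


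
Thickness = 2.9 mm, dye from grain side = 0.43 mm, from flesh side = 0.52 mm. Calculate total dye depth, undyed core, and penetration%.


Total dyed = 0.43 + 0.52 = 0.95 mm
Undyed core = 2.9 - 0.95 = 1.95 mm
Penetration = 0.95 / 2.9 x 100 = 32.8%


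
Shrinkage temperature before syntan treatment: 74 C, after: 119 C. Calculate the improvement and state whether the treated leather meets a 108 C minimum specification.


Improvement = 119 - 74 = 45 C
Spec check: 119 C >= 108 C? Yes


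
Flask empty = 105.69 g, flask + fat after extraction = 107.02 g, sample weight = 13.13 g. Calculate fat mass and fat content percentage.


Fat mass = 107.02 - 105.69 = 1.33 g
Fat% = 1.33 / 13.13 x 100 = 10.1%


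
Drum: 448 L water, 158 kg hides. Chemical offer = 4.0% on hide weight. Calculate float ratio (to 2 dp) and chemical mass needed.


Float ratio = 448 / 158 = 2.84
Chemical = 158 x 4.0 / 100 = 6.32 kg


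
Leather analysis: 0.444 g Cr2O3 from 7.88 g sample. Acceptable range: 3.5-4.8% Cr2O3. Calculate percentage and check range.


Cr2O3% = 0.444 / 7.88 x 100 = 5.63%
Acceptable range: 3.5 to 4.8%
Within range: No


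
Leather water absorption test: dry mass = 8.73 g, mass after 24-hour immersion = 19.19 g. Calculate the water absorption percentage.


119.8%

Water absorbed = 19.19 - 8.73 = 10.46 g
WA% = 10.46 / 8.73 x 100 = 119.8%


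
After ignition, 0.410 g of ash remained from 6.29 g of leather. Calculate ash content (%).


Ash% = 0.410 / 6.29 x 100
Ash% = 6.52%


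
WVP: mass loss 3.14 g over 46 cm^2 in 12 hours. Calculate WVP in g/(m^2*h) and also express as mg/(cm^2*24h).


WVP = 3.14 / (46 x 12) x 10000 = 56.88 g/(m^2*h)
Mass loss in mg = 3.14 x 1000 = 3140 mg
Per cm^2 per 24h in mg: 3140 x 24 / (46 x 12) = 75360 / 552 = 136.52 mg/(cm^2*24h)


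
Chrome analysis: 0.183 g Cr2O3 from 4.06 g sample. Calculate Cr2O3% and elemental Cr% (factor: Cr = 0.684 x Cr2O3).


Cr2O3% = 0.183 / 4.06 x 100 = 4.51%
Cr% = 4.51 x 0.684 = 3.08%


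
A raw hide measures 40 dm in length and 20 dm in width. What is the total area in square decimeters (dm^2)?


800 dm^2


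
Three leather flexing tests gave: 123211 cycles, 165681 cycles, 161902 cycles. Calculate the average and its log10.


Average = (123211 + 165681 + 161902) / 3 = 150265 cycles
log10(150265) = 5.18


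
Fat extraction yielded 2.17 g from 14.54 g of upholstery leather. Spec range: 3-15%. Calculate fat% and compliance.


Fat content = 14.9%
Compliant: Yes


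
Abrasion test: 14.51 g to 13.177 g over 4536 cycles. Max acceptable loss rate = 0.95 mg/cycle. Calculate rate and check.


Rate = 0.294 mg/cycle
Passes: Yes

Loss = 14.51 - 13.177 = 1.333 g
Rate = 1.333 g / 4536 cycles x 1000 = 0.294 mg/cycle
Max = 0.95 mg/cycle
Passes: Yes


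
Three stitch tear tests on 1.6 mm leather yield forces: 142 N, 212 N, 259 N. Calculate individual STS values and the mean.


STS1 = 142 / 1.6 = 88.8 N/mm
STS2 = 212 / 1.6 = 132.5 N/mm
STS3 = 259 / 1.6 = 161.9 N/mm
Mean = (88.8 + 132.5 + 161.9) / 3 = 127.7 N/mm


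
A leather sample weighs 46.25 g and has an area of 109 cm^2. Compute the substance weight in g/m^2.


4243.1 g/m^2


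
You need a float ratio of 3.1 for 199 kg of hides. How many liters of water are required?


616.9 L

Water = hide weight x target ratio
Water = 199 x 3.1 = 616.9 L


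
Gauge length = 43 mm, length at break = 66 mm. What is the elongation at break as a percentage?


Extension = 66 - 43 = 23 mm
Elongation = 23 / 43 x 100 = 53.5%


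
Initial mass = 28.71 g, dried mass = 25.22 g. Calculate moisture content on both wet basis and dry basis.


Moisture lost = 28.71 - 25.22 = 3.49 g
Wet basis MC = 3.49 / 28.71 x 100 = 12.2%
Dry basis MC = 3.49 / 25.22 x 100 = 13.8%


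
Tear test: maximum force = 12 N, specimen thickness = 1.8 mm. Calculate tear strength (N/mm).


Tear strength = force / thickness
Tear = 12 / 1.8 = 6.7 N/mm


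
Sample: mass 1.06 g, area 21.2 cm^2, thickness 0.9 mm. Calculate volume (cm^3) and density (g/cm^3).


Volume = 1.908 cm^3
Density = 0.556 g/cm^3

Thickness in cm = 0.9 / 10 = 0.09 cm
Volume = 21.2 x 0.09 = 1.908 cm^3
Density = 1.06 / 1.908 = 0.556 g/cm^3


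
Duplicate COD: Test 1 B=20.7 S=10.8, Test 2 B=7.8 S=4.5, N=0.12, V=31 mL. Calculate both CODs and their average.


COD1 = (20.7 - 10.8) x 0.12 x 8000 / 31 = 306.6 mg/L
COD2 = (7.8 - 4.5) x 0.12 x 8000 / 31 = 102.2 mg/L
Average = (306.6 + 102.2) / 2 = 204.4 mg/L


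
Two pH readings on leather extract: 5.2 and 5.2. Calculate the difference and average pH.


Difference = |5.2 - 5.2| = 0.0
Average = (5.2 + 5.2) / 2 = 5.20


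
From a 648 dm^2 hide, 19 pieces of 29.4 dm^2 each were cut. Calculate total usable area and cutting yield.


Total usable = 19 x 29.4 = 558.6 dm^2
Yield = 558.6 / 648 x 100 = 86.2%


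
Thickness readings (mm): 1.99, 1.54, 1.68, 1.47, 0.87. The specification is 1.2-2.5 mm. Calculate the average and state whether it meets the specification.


Average = 1.51 mm
Within specification: Yes

Sum = 7.55
Average = 7.55 / 5 = 1.51 mm
Specification range: 1.2 to 2.5 mm
Within spec: Yes


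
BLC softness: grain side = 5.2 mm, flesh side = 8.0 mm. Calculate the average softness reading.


6.60 mm


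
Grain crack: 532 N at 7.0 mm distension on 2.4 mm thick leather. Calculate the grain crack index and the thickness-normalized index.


Crack index = 76.0 N/mm
Normalized index = 31.7 N/mm per mm

Crack index = 532 / 7.0 = 76.0 N/mm
Normalized = 76.0 / 2.4 = 31.7 N/mm per mm


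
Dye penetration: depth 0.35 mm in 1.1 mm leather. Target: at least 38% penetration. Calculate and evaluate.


Penetration = 31.8%
Meets target: No


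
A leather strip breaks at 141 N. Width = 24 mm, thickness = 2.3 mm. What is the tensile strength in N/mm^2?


Cross-sectional area = 24 x 2.3 = 55.2 mm^2
Tensile strength = 141 / 55.2 = 2.55 N/mm^2


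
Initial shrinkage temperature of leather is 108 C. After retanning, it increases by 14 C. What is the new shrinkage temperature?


New Ts = 108 + 14 = 122 C


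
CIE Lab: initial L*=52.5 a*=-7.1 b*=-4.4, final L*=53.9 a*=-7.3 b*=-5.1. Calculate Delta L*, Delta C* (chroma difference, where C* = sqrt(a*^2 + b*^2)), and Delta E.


Delta L* = 1.4
Delta C* = 0.55
Delta E = 1.58


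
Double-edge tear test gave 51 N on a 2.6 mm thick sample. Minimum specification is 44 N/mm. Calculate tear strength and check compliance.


Tear strength = 51 / 2.6 = 19.6 N/mm
Required minimum = 44 N/mm
Compliant: No


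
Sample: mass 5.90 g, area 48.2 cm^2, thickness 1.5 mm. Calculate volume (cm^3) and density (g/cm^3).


Volume = 7.230 cm^3
Density = 0.816 g/cm^3

Thickness in cm = 1.5 / 10 = 0.15 cm
Volume = 48.2 x 0.15 = 7.230 cm^3
Density = 5.90 / 7.230 = 0.816 g/cm^3


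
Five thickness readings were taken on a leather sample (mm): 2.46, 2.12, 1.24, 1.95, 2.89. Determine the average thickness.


Sum = 2.46 + 2.12 + 1.24 + 1.95 + 2.89 = 10.66
Average = 10.66 / 5 = 2.13 mm


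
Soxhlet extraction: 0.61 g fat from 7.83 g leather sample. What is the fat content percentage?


Fat content = 0.61 / 7.83 x 100
Fat = 7.8%


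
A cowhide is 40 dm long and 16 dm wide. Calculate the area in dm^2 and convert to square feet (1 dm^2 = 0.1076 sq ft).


640 dm^2
68.86 sq ft

Area = 40 x 16 = 640 dm^2
Conversion: 640 x 0.1076 = 68.86 sq ft


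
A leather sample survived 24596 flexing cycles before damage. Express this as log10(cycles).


log10(24596) = 4.39


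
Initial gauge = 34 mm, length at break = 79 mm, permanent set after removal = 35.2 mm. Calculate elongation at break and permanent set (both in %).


Elongation at break = (79 - 34) / 34 x 100 = 132.4%
Permanent set = (35.2 - 34) / 34 x 100 = 3.5%


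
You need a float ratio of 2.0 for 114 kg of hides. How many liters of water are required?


Water = hide weight x target ratio
Water = 114 x 2.0 = 228.0 L


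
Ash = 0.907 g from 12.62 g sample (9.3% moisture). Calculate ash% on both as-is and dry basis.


As-is ash = 7.19%
Dry-basis ash = 7.92%

As-is ash% = 0.907 / 12.62 x 100 = 7.19%
Dry mass = 12.62 x (100 - 9.3) / 100 = 11.44634 g
Dry-basis ash% = 0.907 / 11.44634 x 100 = 7.92%


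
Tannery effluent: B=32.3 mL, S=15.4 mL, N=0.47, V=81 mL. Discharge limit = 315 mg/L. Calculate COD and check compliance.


COD = 784.5 mg/L
Compliant: No


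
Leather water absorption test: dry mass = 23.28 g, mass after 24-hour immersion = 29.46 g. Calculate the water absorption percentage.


Water absorbed = 29.46 - 23.28 = 6.18 g
WA% = 6.18 / 23.28 x 100 = 26.5%


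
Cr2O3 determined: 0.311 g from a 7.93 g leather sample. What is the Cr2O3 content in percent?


Cr2O3% = 0.311 / 7.93 x 100
Cr2O3% = 3.92%


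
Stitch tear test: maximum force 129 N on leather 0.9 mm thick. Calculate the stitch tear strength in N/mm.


Stitch tear strength = force / thickness
STS = 129 / 0.9 = 143.3 N/mm


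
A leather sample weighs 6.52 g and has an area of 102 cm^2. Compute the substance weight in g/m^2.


639.2 g/m^2


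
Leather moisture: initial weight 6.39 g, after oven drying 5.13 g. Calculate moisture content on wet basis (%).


19.7%


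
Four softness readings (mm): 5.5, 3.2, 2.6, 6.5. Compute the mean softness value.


Sum = 5.5 + 3.2 + 2.6 + 6.5
Mean = 17.8 / 4 = 4.45 mm
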